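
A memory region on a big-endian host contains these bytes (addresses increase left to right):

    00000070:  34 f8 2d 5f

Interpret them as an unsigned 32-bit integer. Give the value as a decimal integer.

In big-endian order the high byte comes first in memory.
The bytes are already most-significant first: 0x34F82D5F.
0x34F82D5F = 888679775.

888679775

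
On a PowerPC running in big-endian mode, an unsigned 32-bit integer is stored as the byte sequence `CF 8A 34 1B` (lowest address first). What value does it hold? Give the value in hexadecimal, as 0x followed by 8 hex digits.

In big-endian order the high byte comes first in memory.
The bytes are already most-significant first: 0xCF8A341B.

0xCF8A341B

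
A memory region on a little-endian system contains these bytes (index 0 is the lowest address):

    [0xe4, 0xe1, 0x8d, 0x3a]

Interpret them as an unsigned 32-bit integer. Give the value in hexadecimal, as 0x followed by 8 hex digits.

0x3A8DE1E4

Little-endian stores the least-significant byte at the lowest address.
Reassemble most-significant byte first: 3A 8D E1 E4 → 0x3A8DE1E4.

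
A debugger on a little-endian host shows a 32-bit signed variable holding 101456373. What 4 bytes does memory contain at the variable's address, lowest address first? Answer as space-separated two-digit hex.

101456373 in hexadecimal, padded to 32 bits, is 0x060C19F5.
Split into bytes (most-significant first): 06 0C 19 F5.
In little-endian order the low byte comes first in memory.
So at ascending addresses the bytes are F5 19 0C 06.

F5 19 0C 06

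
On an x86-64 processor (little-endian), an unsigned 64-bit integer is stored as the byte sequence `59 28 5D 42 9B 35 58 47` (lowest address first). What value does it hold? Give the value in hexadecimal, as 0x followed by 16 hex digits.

Little-endian stores the least-significant byte at the lowest address.
Reassemble most-significant byte first: 47 58 35 9B 42 5D 28 59 → 0x4758359B425D2859.

0x4758359B425D2859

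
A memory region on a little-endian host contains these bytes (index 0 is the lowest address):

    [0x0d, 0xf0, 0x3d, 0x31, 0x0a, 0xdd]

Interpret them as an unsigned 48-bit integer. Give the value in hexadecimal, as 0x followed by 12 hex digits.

Little-endian stores the least-significant byte at the lowest address.
Reassemble most-significant byte first: DD 0A 31 3D F0 0D → 0xDD0A313DF00D.

0xDD0A313DF00D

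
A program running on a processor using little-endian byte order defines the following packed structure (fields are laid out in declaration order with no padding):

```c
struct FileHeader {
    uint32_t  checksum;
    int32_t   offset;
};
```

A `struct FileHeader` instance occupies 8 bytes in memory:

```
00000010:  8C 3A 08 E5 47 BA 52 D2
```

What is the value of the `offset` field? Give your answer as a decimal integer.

`offset` follows `checksum` (4 bytes), so it starts at byte offset 4 and occupies 4 bytes.
Bytes at offsets 4..7: 47 BA 52 D2.
In little-endian order the low byte comes first in memory.
Reassemble most-significant byte first: D2 52 BA 47 → 0xD252BA47.
Top bit is set, so as a signed 32-bit value this is 0xD252BA47 − 2^32 = -766330297.

-766330297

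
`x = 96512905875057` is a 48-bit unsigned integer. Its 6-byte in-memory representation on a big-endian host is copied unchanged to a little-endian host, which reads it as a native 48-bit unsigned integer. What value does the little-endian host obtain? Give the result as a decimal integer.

124856715298647

96512905875057 in 48-bit hexadecimal is 0x57C729788E71.
Stored big-endian, the bytes at ascending addresses are 57 C7 29 78 8E 71.
Read back as little-endian, the first byte is least significant, giving 0x718E7829C757.
0x718E7829C757 = 124856715298647.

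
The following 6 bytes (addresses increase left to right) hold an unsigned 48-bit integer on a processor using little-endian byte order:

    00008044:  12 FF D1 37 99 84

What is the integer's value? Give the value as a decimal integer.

145793601371922

In little-endian order the low byte comes first in memory.
Reassemble most-significant byte first: 84 99 37 D1 FF 12 → 0x849937D1FF12.
0x849937D1FF12 = 145793601371922.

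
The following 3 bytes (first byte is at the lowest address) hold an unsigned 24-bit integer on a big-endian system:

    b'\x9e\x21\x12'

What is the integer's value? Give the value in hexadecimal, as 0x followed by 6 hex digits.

Big-endian stores the most-significant byte at the lowest address.
The bytes are already most-significant first: 0x9E2112.

0x9E2112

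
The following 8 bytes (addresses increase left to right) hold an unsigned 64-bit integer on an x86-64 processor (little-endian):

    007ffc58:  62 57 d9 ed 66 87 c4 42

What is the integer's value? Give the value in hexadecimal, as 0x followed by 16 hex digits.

0x42C48766EDD95762

In little-endian order the low byte comes first in memory.
Reassemble most-significant byte first: 42 C4 87 66 ED D9 57 62 → 0x42C48766EDD95762.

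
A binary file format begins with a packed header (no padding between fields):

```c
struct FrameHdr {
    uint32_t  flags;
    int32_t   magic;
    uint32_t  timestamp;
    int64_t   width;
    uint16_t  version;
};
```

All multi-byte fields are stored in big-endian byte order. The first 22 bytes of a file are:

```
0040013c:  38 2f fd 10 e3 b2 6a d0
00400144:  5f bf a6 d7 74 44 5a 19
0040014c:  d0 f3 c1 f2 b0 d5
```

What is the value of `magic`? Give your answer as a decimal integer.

`magic` follows `flags` (4 bytes), so it starts at byte offset 4 and occupies 4 bytes.
Bytes at offsets 4..7: E3 B2 6A D0.
Big-endian: lowest address holds the most-significant byte.
The bytes are already most-significant first: 0xE3B26AD0.
Top bit is set, so as a signed 32-bit value this is 0xE3B26AD0 − 2^32 = -474846512.

-474846512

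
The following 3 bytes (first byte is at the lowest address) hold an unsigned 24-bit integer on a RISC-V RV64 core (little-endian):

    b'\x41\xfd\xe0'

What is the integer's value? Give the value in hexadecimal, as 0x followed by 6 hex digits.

0xE0FD41

In little-endian order the low byte comes first in memory.
Reassemble most-significant byte first: E0 FD 41 → 0xE0FD41.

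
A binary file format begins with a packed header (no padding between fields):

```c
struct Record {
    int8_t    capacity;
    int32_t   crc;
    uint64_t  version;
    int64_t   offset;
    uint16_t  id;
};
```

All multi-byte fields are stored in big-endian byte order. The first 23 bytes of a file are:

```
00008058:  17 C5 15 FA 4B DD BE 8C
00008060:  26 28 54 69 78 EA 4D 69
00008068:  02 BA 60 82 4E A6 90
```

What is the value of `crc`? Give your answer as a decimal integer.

`crc` follows `capacity` (1 byte), so it starts at byte offset 1 and occupies 4 bytes.
Bytes at offsets 1..4: C5 15 FA 4B.
In big-endian order the high byte comes first in memory.
The bytes are already most-significant first: 0xC515FA4B.
Top bit is set, so as a signed 32-bit value this is 0xC515FA4B − 2^32 = -988415413.

-988415413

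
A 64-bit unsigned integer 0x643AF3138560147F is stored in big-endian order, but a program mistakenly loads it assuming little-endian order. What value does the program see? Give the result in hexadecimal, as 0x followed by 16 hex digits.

Stored big-endian, the bytes at ascending addresses are 64 3A F3 13 85 60 14 7F.
Read back as little-endian, the first byte is least significant, giving 0x7F14608513F33A64.

0x7F14608513F33A64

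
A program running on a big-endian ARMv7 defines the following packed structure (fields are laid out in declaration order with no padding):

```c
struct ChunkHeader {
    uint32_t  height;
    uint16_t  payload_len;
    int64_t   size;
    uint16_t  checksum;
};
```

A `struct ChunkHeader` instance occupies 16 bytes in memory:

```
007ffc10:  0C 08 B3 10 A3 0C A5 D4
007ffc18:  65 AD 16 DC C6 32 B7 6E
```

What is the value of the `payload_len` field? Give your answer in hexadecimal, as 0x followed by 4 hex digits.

0xA30C

`payload_len` follows `height` (4 bytes), so it starts at byte offset 4 and occupies 2 bytes.
Bytes at offsets 4..5: A3 0C.
Big-endian stores the most-significant byte at the lowest address.
The bytes are already most-significant first: 0xA30C.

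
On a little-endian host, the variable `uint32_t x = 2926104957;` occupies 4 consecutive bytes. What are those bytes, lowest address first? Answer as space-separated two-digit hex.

2926104957 in hexadecimal, padded to 32 bits, is 0xAE68D17D.
Split into bytes (most-significant first): AE 68 D1 7D.
In little-endian order the low byte comes first in memory.
So at ascending addresses the bytes are 7D D1 68 AE.

7D D1 68 AE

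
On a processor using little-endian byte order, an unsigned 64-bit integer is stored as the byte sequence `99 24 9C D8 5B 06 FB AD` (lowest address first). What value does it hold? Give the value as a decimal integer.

In little-endian order the low byte comes first in memory.
Reassemble most-significant byte first: AD FB 06 5B D8 9C 24 99 → 0xADFB065BD89C2499.
0xADFB065BD89C2499 = 12536620979261809817.

12536620979261809817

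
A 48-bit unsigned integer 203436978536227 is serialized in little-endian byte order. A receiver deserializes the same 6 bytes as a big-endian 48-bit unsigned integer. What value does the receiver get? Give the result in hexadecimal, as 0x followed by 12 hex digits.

0x23FFD65C06B9

203436978536227 in 48-bit hexadecimal is 0xB9065CD6FF23.
Stored little-endian, the bytes at ascending addresses are 23 FF D6 5C 06 B9.
Read back as big-endian, the last byte is least significant, giving 0x23FFD65C06B9.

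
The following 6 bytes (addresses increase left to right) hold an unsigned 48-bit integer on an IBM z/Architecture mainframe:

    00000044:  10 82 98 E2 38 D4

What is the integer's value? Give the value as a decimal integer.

In big-endian order the high byte comes first in memory.
The bytes are already most-significant first: 0x108298E238D4.
0x108298E238D4 = 18153096755412.

18153096755412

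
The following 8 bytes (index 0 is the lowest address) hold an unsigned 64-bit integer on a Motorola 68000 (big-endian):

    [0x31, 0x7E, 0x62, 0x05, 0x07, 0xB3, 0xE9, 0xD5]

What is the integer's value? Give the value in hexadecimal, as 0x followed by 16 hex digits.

In big-endian order the high byte comes first in memory.
The bytes are already most-significant first: 0x317E620507B3E9D5.

0x317E620507B3E9D5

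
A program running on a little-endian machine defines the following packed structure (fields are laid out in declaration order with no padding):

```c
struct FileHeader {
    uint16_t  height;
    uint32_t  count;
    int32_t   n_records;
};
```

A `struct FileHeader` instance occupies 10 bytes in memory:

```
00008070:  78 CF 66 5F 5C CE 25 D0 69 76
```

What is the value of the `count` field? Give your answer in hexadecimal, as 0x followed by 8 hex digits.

`count` follows `height` (2 bytes), so it starts at byte offset 2 and occupies 4 bytes.
Bytes at offsets 2..5: 66 5F 5C CE.
Little-endian stores the least-significant byte at the lowest address.
Reassemble most-significant byte first: CE 5C 5F 66 → 0xCE5C5F66.

0xCE5C5F66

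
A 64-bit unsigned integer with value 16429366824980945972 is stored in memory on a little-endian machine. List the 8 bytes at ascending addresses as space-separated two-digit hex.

16429366824980945972 in hexadecimal, padded to 64 bits, is 0xE400D614AF939C34.
Split into bytes (most-significant first): E4 00 D6 14 AF 93 9C 34.
In little-endian order the low byte comes first in memory.
So at ascending addresses the bytes are 34 9C 93 AF 14 D6 00 E4.

34 9C 93 AF 14 D6 00 E4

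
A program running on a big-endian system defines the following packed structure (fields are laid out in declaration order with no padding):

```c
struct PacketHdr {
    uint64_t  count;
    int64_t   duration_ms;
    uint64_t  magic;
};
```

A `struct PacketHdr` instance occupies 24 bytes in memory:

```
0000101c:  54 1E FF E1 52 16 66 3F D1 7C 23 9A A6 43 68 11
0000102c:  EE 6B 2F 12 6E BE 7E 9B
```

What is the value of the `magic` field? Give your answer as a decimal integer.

`magic` follows `count` (8 B), `duration_ms` (8 B), so it starts at offset 8 + 8 = 16 and occupies 8 bytes.
Bytes at offsets 16..23: EE 6B 2F 12 6E BE 7E 9B.
Big-endian stores the most-significant byte at the lowest address.
The bytes are already most-significant first: 0xEE6B2F126EBE7E9B.
0xEE6B2F126EBE7E9B = 17179876959748783771.

17179876959748783771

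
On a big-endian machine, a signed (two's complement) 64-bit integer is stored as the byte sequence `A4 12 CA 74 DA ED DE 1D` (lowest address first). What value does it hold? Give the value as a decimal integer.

In big-endian order the high byte comes first in memory.
The bytes are already most-significant first: 0xA412CA74DAEDDE1D.
Top bit is set, so as a signed 64-bit value this is 0xA412CA74DAEDDE1D − 2^64 = -6624009498670539235.

-6624009498670539235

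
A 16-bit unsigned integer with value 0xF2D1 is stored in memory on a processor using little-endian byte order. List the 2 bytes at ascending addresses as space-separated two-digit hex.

D1 F2

Split into bytes (most-significant first): F2 D1.
In little-endian order the low byte comes first in memory.
So at ascending addresses the bytes are D1 F2.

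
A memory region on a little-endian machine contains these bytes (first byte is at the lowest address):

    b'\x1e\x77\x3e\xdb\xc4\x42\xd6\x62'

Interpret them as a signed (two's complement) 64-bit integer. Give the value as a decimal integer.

Little-endian stores the least-significant byte at the lowest address.
Reassemble most-significant byte first: 62 D6 42 C4 DB 3E 77 1E → 0x62D642C4DB3E771E.
0x62D642C4DB3E771E = 7121953273992345374.

7121953273992345374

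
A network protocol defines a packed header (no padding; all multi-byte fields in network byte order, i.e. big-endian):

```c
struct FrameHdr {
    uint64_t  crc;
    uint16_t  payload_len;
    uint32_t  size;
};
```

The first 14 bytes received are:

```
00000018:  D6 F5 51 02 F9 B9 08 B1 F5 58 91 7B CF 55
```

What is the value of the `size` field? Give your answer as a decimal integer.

2440810325

`size` follows `crc` (8 B), `payload_len` (2 B), so it starts at offset 8 + 2 = 10 and occupies 4 bytes.
Bytes at offsets 10..13: 91 7B CF 55.
In big-endian order the high byte comes first in memory.
The bytes are already most-significant first: 0x917BCF55.
0x917BCF55 = 2440810325.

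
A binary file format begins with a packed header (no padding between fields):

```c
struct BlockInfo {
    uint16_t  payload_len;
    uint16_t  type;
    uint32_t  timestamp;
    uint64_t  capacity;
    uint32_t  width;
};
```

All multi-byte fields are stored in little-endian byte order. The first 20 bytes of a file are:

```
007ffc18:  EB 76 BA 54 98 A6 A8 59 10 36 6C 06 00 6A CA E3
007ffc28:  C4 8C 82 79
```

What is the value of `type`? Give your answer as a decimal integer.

21690

`type` follows `payload_len` (2 bytes), so it starts at byte offset 2 and occupies 2 bytes.
Bytes at offsets 2..3: BA 54.
In little-endian order the low byte comes first in memory.
Reassemble most-significant byte first: 54 BA → 0x54BA.
0x54BA = 21690.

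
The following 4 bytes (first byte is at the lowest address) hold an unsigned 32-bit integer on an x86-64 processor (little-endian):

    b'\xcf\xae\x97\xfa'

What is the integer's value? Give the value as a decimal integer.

4204244687

Little-endian: lowest address holds the least-significant byte.
Reassemble most-significant byte first: FA 97 AE CF → 0xFA97AECF.
0xFA97AECF = 4204244687.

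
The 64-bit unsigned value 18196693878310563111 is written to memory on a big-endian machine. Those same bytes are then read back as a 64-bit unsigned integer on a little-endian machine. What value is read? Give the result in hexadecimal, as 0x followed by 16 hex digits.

0x27ED390FACA487FC

18196693878310563111 in 64-bit hexadecimal is 0xFC87A4AC0F39ED27.
Stored big-endian, the bytes at ascending addresses are FC 87 A4 AC 0F 39 ED 27.
Read back as little-endian, the first byte is least significant, giving 0x27ED390FACA487FC.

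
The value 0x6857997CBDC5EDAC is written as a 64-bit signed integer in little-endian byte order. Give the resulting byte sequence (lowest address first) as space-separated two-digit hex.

Split into bytes (most-significant first): 68 57 99 7C BD C5 ED AC.
Little-endian: lowest address holds the least-significant byte.
So at ascending addresses the bytes are AC ED C5 BD 7C 99 57 68.

AC ED C5 BD 7C 99 57 68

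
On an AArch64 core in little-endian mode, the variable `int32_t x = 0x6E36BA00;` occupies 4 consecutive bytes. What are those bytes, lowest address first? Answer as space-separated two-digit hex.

00 BA 36 6E

Split into bytes (most-significant first): 6E 36 BA 00.
Little-endian stores the least-significant byte at the lowest address.
So at ascending addresses the bytes are 00 BA 36 6E.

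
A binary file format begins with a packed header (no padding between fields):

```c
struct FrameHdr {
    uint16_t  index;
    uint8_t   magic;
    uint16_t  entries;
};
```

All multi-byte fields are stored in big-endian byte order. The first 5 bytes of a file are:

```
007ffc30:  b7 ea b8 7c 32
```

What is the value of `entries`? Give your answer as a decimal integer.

31794

`entries` follows `index` (2 B), `magic` (1 B), so it starts at offset 2 + 1 = 3 and occupies 2 bytes.
Bytes at offsets 3..4: 7C 32.
Big-endian stores the most-significant byte at the lowest address.
The bytes are already most-significant first: 0x7C32.
0x7C32 = 31794.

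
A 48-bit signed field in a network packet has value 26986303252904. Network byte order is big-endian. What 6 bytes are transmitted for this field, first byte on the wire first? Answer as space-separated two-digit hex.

18 8B 3D 04 E9 A8

26986303252904 in hexadecimal, padded to 48 bits, is 0x188B3D04E9A8.
Split into bytes (most-significant first): 18 8B 3D 04 E9 A8.
Big-endian: lowest address holds the most-significant byte.
So the memory order matches the most-significant-first order: 18 8B 3D 04 E9 A8.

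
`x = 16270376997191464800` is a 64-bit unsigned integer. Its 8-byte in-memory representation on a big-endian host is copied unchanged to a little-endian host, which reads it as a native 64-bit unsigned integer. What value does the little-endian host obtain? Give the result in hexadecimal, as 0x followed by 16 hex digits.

16270376997191464800 in 64-bit hexadecimal is 0xE1CBFDACBF48B760.
Stored big-endian, the bytes at ascending addresses are E1 CB FD AC BF 48 B7 60.
Read back as little-endian, the first byte is least significant, giving 0x60B748BFACFDCBE1.

0x60B748BFACFDCBE1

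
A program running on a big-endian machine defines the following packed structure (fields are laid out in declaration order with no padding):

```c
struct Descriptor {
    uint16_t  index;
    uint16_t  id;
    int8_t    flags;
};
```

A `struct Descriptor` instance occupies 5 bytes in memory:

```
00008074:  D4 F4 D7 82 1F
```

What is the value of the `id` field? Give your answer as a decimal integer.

55170

`id` follows `index` (2 bytes), so it starts at byte offset 2 and occupies 2 bytes.
Bytes at offsets 2..3: D7 82.
Big-endian: lowest address holds the most-significant byte.
The bytes are already most-significant first: 0xD782.
0xD782 = 55170.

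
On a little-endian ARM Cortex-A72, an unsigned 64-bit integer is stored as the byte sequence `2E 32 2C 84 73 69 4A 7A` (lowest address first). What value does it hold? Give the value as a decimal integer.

8811971565763441198

In little-endian order the low byte comes first in memory.
Reassemble most-significant byte first: 7A 4A 69 73 84 2C 32 2E → 0x7A4A6973842C322E.
0x7A4A6973842C322E = 8811971565763441198.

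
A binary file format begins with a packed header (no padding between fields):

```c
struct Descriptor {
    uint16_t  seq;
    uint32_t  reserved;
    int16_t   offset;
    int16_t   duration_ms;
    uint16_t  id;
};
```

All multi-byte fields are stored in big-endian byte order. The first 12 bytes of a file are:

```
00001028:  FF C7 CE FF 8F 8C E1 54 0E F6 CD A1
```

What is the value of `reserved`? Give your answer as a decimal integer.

`reserved` follows `seq` (2 bytes), so it starts at byte offset 2 and occupies 4 bytes.
Bytes at offsets 2..5: CE FF 8F 8C.
In big-endian order the high byte comes first in memory.
The bytes are already most-significant first: 0xCEFF8F8C.
0xCEFF8F8C = 3472854924.

3472854924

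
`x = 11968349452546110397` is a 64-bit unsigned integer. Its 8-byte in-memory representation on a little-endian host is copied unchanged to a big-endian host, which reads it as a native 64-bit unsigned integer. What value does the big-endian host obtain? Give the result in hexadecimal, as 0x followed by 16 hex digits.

0xBD73C0826A1E18A6

11968349452546110397 in 64-bit hexadecimal is 0xA6181E6A82C073BD.
Stored little-endian, the bytes at ascending addresses are BD 73 C0 82 6A 1E 18 A6.
Read back as big-endian, the last byte is least significant, giving 0xBD73C0826A1E18A6.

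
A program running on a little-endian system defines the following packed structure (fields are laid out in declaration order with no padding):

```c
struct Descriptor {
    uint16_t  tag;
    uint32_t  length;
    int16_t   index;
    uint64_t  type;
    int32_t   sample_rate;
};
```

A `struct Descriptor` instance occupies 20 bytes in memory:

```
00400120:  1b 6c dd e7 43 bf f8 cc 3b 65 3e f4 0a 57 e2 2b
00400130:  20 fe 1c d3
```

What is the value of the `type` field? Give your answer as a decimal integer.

`type` follows `tag` (2 B), `length` (4 B), `index` (2 B), so it starts at offset 2 + 4 + 2 = 8 and occupies 8 bytes.
Bytes at offsets 8..15: 3B 65 3E F4 0A 57 E2 2B.
Little-endian: lowest address holds the least-significant byte.
Reassemble most-significant byte first: 2B E2 57 0A F4 3E 65 3B → 0x2BE2570AF43E653B.
0x2BE2570AF43E653B = 3162185592926528827.

3162185592926528827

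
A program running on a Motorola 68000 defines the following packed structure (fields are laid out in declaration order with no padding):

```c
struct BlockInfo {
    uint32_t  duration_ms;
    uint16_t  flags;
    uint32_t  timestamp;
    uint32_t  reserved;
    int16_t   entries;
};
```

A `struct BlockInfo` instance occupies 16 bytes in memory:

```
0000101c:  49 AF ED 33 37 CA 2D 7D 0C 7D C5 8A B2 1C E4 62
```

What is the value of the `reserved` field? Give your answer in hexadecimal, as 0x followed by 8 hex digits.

0xC58AB21C

`reserved` follows `duration_ms` (4 B), `flags` (2 B), `timestamp` (4 B), so it starts at offset 4 + 2 + 4 = 10 and occupies 4 bytes.
Bytes at offsets 10..13: C5 8A B2 1C.
Big-endian: lowest address holds the most-significant byte.
The bytes are already most-significant first: 0xC58AB21C.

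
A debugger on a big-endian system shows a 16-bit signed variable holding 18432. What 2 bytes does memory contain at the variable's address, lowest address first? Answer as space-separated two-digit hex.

18432 in hexadecimal, padded to 16 bits, is 0x4800.
Split into bytes (most-significant first): 48 00.
In big-endian order the high byte comes first in memory.
So the memory order matches the most-significant-first order: 48 00.

48 00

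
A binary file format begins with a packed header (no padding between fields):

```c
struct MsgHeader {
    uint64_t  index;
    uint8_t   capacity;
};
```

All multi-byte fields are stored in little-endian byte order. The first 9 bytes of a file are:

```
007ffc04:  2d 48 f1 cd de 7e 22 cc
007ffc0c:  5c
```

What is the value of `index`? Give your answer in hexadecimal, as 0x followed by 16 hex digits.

0xCC227EDECDF1482D

`index` is the first field, at byte offset 0, occupying 8 bytes.
Bytes at offsets 0..7: 2D 48 F1 CD DE 7E 22 CC.
Little-endian: lowest address holds the least-significant byte.
Reassemble most-significant byte first: CC 22 7E DE CD F1 48 2D → 0xCC227EDECDF1482D.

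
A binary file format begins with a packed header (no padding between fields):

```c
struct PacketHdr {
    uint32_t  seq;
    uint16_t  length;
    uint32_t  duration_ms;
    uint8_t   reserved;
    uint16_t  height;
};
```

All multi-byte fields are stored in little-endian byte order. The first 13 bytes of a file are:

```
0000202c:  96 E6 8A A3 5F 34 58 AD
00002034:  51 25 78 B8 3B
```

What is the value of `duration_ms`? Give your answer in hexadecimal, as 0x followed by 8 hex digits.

0x2551AD58

`duration_ms` follows `seq` (4 B), `length` (2 B), so it starts at offset 4 + 2 = 6 and occupies 4 bytes.
Bytes at offsets 6..9: 58 AD 51 25.
Little-endian: lowest address holds the least-significant byte.
Reassemble most-significant byte first: 25 51 AD 58 → 0x2551AD58.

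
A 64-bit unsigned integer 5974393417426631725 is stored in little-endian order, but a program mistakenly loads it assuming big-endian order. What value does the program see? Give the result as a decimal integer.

3277536213368564050

5974393417426631725 in 64-bit hexadecimal is 0x52E94F28D2257C2D.
Stored little-endian, the bytes at ascending addresses are 2D 7C 25 D2 28 4F E9 52.
Read back as big-endian, the last byte is least significant, giving 0x2D7C25D2284FE952.
0x2D7C25D2284FE952 = 3277536213368564050.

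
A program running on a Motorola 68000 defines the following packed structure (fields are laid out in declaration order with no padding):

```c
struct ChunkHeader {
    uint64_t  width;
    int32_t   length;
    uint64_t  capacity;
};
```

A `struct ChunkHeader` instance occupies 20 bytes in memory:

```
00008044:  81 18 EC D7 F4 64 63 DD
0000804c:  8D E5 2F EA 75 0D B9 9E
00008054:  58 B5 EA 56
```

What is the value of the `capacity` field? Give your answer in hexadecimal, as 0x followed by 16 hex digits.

`capacity` follows `width` (8 B), `length` (4 B), so it starts at offset 8 + 4 = 12 and occupies 8 bytes.
Bytes at offsets 12..19: 75 0D B9 9E 58 B5 EA 56.
Big-endian stores the most-significant byte at the lowest address.
The bytes are already most-significant first: 0x750DB99E58B5EA56.

0x750DB99E58B5EA56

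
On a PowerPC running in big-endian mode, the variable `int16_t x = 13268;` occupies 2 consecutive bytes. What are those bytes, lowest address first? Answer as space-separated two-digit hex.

13268 in hexadecimal, padded to 16 bits, is 0x33D4.
Split into bytes (most-significant first): 33 D4.
Big-endian stores the most-significant byte at the lowest address.
So the memory order matches the most-significant-first order: 33 D4.

33 D4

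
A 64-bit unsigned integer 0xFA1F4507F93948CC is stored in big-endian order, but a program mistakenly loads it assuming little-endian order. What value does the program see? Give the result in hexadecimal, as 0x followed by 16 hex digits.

Stored big-endian, the bytes at ascending addresses are FA 1F 45 07 F9 39 48 CC.
Read back as little-endian, the first byte is least significant, giving 0xCC4839F907451FFA.

0xCC4839F907451FFA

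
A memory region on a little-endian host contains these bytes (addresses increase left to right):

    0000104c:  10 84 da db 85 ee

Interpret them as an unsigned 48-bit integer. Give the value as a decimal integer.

262258686592016

Little-endian: lowest address holds the least-significant byte.
Reassemble most-significant byte first: EE 85 DB DA 84 10 → 0xEE85DBDA8410.
0xEE85DBDA8410 = 262258686592016.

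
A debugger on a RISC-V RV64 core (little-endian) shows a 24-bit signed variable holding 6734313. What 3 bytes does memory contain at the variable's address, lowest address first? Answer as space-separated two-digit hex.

E9 C1 66

6734313 in hexadecimal, padded to 24 bits, is 0x66C1E9.
Split into bytes (most-significant first): 66 C1 E9.
Little-endian stores the least-significant byte at the lowest address.
So at ascending addresses the bytes are E9 C1 66.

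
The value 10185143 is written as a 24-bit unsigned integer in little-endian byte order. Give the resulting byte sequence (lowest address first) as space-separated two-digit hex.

10185143 in hexadecimal, padded to 24 bits, is 0x9B69B7.
Split into bytes (most-significant first): 9B 69 B7.
Little-endian stores the least-significant byte at the lowest address.
So at ascending addresses the bytes are B7 69 9B.

B7 69 9B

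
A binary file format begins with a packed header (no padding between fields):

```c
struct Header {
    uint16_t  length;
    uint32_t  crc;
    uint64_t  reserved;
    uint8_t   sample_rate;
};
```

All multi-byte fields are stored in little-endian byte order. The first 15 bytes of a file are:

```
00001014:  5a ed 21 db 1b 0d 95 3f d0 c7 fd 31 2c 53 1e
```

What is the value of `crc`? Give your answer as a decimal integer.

219929377

`crc` follows `length` (2 bytes), so it starts at byte offset 2 and occupies 4 bytes.
Bytes at offsets 2..5: 21 DB 1B 0D.
In little-endian order the low byte comes first in memory.
Reassemble most-significant byte first: 0D 1B DB 21 → 0x0D1BDB21.
0x0D1BDB21 = 219929377.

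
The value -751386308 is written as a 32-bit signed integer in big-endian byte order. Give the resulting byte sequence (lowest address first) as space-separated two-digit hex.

Two's complement of -751386308 in 32 bits: 751386308 = 0x2CC93EC4; invert → 0xD336C13B; add 1 → 0xD336C13C.
Split into bytes (most-significant first): D3 36 C1 3C.
Big-endian: lowest address holds the most-significant byte.
So the memory order matches the most-significant-first order: D3 36 C1 3C.

D3 36 C1 3C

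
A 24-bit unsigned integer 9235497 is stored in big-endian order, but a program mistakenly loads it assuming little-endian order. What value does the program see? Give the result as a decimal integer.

2747532

9235497 in 24-bit hexadecimal is 0x8CEC29.
Stored big-endian, the bytes at ascending addresses are 8C EC 29.
Read back as little-endian, the first byte is least significant, giving 0x29EC8C.
0x29EC8C = 2747532.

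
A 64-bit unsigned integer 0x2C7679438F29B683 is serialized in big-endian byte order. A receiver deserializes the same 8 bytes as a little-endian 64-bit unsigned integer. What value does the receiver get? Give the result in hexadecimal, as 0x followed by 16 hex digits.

Stored big-endian, the bytes at ascending addresses are 2C 76 79 43 8F 29 B6 83.
Read back as little-endian, the first byte is least significant, giving 0x83B6298F4379762C.

0x83B6298F4379762C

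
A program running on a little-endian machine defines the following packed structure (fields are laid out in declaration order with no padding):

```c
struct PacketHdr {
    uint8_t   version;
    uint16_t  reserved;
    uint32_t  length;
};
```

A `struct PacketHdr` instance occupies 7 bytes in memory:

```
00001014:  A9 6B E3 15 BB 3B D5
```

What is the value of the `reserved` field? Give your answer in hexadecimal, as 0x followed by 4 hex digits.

0xE36B

`reserved` follows `version` (1 byte), so it starts at byte offset 1 and occupies 2 bytes.
Bytes at offsets 1..2: 6B E3.
Little-endian stores the least-significant byte at the lowest address.
Reassemble most-significant byte first: E3 6B → 0xE36B.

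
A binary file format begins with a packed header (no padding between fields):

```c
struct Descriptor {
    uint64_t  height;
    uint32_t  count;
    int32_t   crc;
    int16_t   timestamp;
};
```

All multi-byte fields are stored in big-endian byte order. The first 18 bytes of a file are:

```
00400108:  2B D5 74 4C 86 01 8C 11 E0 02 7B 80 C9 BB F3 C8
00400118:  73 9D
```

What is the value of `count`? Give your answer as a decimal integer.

`count` follows `height` (8 bytes), so it starts at byte offset 8 and occupies 4 bytes.
Bytes at offsets 8..11: E0 02 7B 80.
Big-endian stores the most-significant byte at the lowest address.
The bytes are already most-significant first: 0xE0027B80.
0xE0027B80 = 3758259072.

3758259072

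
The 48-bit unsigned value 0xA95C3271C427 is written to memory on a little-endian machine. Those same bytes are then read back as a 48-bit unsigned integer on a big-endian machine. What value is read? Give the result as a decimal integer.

43724666199209

Stored little-endian, the bytes at ascending addresses are 27 C4 71 32 5C A9.
Read back as big-endian, the last byte is least significant, giving 0x27C471325CA9.
0x27C471325CA9 = 43724666199209.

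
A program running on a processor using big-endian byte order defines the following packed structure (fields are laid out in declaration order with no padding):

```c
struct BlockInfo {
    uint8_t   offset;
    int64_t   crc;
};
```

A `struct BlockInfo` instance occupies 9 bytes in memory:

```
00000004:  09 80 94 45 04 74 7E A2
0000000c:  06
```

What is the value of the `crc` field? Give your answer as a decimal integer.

`crc` follows `offset` (1 byte), so it starts at byte offset 1 and occupies 8 bytes.
Bytes at offsets 1..8: 80 94 45 04 74 7E A2 06.
Big-endian stores the most-significant byte at the lowest address.
The bytes are already most-significant first: 0x80944504747EA206.
Top bit is set, so as a signed 64-bit value this is 0x80944504747EA206 − 2^64 = -9181637854864956922.

-9181637854864956922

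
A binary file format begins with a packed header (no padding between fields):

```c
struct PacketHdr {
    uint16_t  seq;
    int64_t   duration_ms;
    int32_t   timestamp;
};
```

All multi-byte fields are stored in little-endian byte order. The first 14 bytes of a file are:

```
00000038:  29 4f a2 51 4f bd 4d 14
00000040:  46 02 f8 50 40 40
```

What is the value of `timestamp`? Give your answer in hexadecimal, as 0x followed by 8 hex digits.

`timestamp` follows `seq` (2 B), `duration_ms` (8 B), so it starts at offset 2 + 8 = 10 and occupies 4 bytes.
Bytes at offsets 10..13: F8 50 40 40.
Little-endian stores the least-significant byte at the lowest address.
Reassemble most-significant byte first: 40 40 50 F8 → 0x404050F8.

0x404050F8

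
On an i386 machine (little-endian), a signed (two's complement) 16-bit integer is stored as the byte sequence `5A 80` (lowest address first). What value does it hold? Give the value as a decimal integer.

-32678

Little-endian: lowest address holds the least-significant byte.
Reassemble most-significant byte first: 80 5A → 0x805A.
Top bit is set, so as a signed 16-bit value this is 0x805A − 2^16 = -32678.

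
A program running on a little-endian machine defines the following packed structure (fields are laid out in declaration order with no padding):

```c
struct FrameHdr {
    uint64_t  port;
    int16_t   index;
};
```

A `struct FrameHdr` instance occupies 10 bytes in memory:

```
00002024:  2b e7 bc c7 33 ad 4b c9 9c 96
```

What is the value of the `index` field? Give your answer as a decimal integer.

`index` follows `port` (8 bytes), so it starts at byte offset 8 and occupies 2 bytes.
Bytes at offsets 8..9: 9C 96.
In little-endian order the low byte comes first in memory.
Reassemble most-significant byte first: 96 9C → 0x969C.
Top bit is set, so as a signed 16-bit value this is 0x969C − 2^16 = -26980.

-26980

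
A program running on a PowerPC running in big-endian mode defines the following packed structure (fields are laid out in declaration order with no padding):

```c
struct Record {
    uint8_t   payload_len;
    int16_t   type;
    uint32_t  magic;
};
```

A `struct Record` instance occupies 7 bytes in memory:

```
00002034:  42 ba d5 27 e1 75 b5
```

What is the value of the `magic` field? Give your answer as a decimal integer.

669087157

`magic` follows `payload_len` (1 B), `type` (2 B), so it starts at offset 1 + 2 = 3 and occupies 4 bytes.
Bytes at offsets 3..6: 27 E1 75 B5.
Big-endian: lowest address holds the most-significant byte.
The bytes are already most-significant first: 0x27E175B5.
0x27E175B5 = 669087157.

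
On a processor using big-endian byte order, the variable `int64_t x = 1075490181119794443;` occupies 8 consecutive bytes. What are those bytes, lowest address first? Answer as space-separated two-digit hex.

0E EC E8 9F 1D 10 DD 0B

1075490181119794443 in hexadecimal, padded to 64 bits, is 0x0EECE89F1D10DD0B.
Split into bytes (most-significant first): 0E EC E8 9F 1D 10 DD 0B.
Big-endian: lowest address holds the most-significant byte.
So the memory order matches the most-significant-first order: 0E EC E8 9F 1D 10 DD 0B.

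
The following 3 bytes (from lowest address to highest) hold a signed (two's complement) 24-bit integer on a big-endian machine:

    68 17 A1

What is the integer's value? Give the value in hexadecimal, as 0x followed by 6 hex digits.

0x6817A1

Big-endian: lowest address holds the most-significant byte.
The bytes are already most-significant first: 0x6817A1.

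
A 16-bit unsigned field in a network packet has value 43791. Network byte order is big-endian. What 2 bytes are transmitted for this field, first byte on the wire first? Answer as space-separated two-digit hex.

43791 in hexadecimal, padded to 16 bits, is 0xAB0F.
Split into bytes (most-significant first): AB 0F.
Big-endian: lowest address holds the most-significant byte.
So the memory order matches the most-significant-first order: AB 0F.

AB 0F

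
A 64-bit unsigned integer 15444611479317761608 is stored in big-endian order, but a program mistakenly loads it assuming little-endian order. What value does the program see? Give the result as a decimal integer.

15444611479317761608 in 64-bit hexadecimal is 0xD656484FB6A7CE48.
Stored big-endian, the bytes at ascending addresses are D6 56 48 4F B6 A7 CE 48.
Read back as little-endian, the first byte is least significant, giving 0x48CEA7B64F4856D6.
0x48CEA7B64F4856D6 = 5246315017389233878.

5246315017389233878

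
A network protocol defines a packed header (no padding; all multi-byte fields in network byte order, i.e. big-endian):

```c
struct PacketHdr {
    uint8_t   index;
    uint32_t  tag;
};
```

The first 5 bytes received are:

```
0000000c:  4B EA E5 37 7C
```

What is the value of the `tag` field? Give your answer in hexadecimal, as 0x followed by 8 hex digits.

`tag` follows `index` (1 byte), so it starts at byte offset 1 and occupies 4 bytes.
Bytes at offsets 1..4: EA E5 37 7C.
In big-endian order the high byte comes first in memory.
The bytes are already most-significant first: 0xEAE5377C.

0xEAE5377C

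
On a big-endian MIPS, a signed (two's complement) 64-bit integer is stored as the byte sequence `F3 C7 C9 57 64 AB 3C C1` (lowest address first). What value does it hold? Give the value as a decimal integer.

In big-endian order the high byte comes first in memory.
The bytes are already most-significant first: 0xF3C7C95764AB3CC1.
Top bit is set, so as a signed 64-bit value this is 0xF3C7C95764AB3CC1 − 2^64 = -880513824939361087.

-880513824939361087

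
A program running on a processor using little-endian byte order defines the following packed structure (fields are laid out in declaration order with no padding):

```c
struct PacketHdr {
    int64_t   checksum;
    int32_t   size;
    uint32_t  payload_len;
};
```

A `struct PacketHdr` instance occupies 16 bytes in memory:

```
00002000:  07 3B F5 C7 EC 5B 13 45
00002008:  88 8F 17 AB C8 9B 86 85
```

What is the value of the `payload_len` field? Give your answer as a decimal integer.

`payload_len` follows `checksum` (8 B), `size` (4 B), so it starts at offset 8 + 4 = 12 and occupies 4 bytes.
Bytes at offsets 12..15: C8 9B 86 85.
Little-endian: lowest address holds the least-significant byte.
Reassemble most-significant byte first: 85 86 9B C8 → 0x85869BC8.
0x85869BC8 = 2240191432.

2240191432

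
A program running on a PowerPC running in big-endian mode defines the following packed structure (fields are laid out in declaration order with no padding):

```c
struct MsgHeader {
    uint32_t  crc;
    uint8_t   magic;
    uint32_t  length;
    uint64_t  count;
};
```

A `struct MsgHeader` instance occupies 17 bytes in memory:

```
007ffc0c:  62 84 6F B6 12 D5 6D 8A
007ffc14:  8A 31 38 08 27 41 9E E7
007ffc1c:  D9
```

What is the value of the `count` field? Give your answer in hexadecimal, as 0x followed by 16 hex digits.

`count` follows `crc` (4 B), `magic` (1 B), `length` (4 B), so it starts at offset 4 + 1 + 4 = 9 and occupies 8 bytes.
Bytes at offsets 9..16: 31 38 08 27 41 9E E7 D9.
In big-endian order the high byte comes first in memory.
The bytes are already most-significant first: 0x31380827419EE7D9.

0x31380827419EE7D9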